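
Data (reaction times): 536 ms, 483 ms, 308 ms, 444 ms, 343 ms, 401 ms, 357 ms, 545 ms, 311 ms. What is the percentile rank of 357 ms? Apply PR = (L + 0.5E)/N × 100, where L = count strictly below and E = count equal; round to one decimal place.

38.9

N = 9.
Strictly below 357: 3. Equal to 357: 1.
PR = (3 + 0.5·1)/9 × 100 = 38.9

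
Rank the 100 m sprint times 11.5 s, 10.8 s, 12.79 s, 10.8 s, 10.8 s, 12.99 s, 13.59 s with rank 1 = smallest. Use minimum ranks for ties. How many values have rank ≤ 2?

Sorted (ascending): 10.8, 10.8, 10.8, 11.5, 12.79, 12.99, 13.59
The 3 values of 10.8 occupy positions 1–3 → each gets rank 1.
Ranks ≤ 2: {1, 1, 1} → 3 values.

3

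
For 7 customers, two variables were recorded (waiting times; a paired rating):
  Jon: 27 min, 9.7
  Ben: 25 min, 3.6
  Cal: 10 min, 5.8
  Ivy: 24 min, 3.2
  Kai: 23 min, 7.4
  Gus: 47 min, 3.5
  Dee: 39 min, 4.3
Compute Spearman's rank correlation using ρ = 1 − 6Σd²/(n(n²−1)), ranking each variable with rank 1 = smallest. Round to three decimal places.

-0.250

Ranks of variable 1: 5, 4, 1, 3, 2, 7, 6
Ranks of variable 2: 7, 3, 5, 1, 6, 2, 4
d = r₁ − r₂: -2, 1, -4, 2, -4, 5, 2
d²: 4, 1, 16, 4, 16, 25, 4; Σd² = 70
ρ = 1 − 6·70/(7·48) = 1 − 420/336 = -0.250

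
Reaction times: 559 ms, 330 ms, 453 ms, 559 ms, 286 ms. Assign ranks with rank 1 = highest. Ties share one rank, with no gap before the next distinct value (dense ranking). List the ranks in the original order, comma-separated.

1, 3, 2, 1, 4

Sorted (descending): 559, 559, 453, 330, 286
The 2 values of 559 share dense rank 1.
Remaining distinct values take the next consecutive integers.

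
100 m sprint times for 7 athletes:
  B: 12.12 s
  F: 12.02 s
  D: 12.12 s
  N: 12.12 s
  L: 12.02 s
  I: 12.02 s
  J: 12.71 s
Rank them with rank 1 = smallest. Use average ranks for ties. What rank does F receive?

Sorted (ascending): 12.02, 12.02, 12.02, 12.12, 12.12, 12.12, 12.71
The 3 values of 12.02 occupy positions 1–3 → average rank 2.
The 3 values of 12.12 occupy positions 4–6 → average rank 5.
F has value 12.02 s → rank 2.

2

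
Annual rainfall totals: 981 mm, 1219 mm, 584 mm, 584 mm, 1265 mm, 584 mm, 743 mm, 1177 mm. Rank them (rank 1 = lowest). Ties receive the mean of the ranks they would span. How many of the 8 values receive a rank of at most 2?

Sorted (ascending): 584, 584, 584, 743, 981, 1177, 1219, 1265
The 3 values of 584 occupy positions 1–3 → average rank 2.
Ranks ≤ 2: {2, 2, 2} → 3 values.

3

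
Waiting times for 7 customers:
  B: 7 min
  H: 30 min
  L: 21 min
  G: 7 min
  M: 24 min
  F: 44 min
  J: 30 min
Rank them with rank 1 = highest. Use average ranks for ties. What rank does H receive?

Sorted (descending): 44, 30, 30, 24, 21, 7, 7
The 2 values of 30 occupy positions 2–3 → average rank (2+3)/2 = 2.5.
The 2 values of 7 occupy positions 6–7 → average rank (6+7)/2 = 6.5.
H has value 30 min → rank 2.5.

2.5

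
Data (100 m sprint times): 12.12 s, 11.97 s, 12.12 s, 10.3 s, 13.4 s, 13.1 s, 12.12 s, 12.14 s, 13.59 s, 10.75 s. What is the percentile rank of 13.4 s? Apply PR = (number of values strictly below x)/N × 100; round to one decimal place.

N = 10.
Strictly below 13.4: 8. Equal to 13.4: 1.
PR = 8/10 × 100 = 80.0

80.0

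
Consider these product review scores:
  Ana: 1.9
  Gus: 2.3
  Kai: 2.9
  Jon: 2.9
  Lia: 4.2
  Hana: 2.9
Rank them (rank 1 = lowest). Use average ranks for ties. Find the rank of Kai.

4

Sorted (ascending): 1.9, 2.3, 2.9, 2.9, 2.9, 4.2
The 3 values of 2.9 occupy positions 3–5 → average rank 4.
Kai has value 2.9 → rank 4.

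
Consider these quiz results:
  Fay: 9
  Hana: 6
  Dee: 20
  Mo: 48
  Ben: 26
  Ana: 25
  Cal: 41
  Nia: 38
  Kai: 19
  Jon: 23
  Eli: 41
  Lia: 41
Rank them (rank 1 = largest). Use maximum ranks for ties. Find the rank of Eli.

Sorted (descending): 48, 41, 41, 41, 38, 26, 25, 23, 20, 19, 9, 6
The 3 values of 41 occupy positions 2–4 → each gets rank 4.
Eli has value 41 → rank 4.

4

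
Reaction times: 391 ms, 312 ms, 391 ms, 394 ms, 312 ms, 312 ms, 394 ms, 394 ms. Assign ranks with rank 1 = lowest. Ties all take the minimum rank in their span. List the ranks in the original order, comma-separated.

4, 1, 4, 6, 1, 1, 6, 6

Sorted (ascending): 312, 312, 312, 391, 391, 394, 394, 394
The 3 values of 312 occupy positions 1–3 → each gets rank 1.
The 2 values of 391 occupy positions 4–5 → each gets rank 4.
The 3 values of 394 occupy positions 6–8 → each gets rank 6.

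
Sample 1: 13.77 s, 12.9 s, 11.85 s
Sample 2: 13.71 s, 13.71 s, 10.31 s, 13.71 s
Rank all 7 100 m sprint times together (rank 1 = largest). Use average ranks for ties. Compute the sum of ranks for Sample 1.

Sorted (descending): 13.77, 13.71, 13.71, 13.71, 12.9, 11.85, 10.31
The 3 values of 13.71 occupy positions 2–4 → average rank 3.
Sample 1 values → pooled ranks: 13.77→1, 12.9→5, 11.85→6
Rank sum = 1 + 5 + 6 = 12

12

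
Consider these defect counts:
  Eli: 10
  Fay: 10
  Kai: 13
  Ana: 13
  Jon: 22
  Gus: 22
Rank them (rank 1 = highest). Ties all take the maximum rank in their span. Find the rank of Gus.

Sorted (descending): 22, 22, 13, 13, 10, 10
The 2 values of 22 occupy positions 1–2 → each gets rank 2.
The 2 values of 13 occupy positions 3–4 → each gets rank 4.
The 2 values of 10 occupy positions 5–6 → each gets rank 6.
Gus has value 22 → rank 2.

2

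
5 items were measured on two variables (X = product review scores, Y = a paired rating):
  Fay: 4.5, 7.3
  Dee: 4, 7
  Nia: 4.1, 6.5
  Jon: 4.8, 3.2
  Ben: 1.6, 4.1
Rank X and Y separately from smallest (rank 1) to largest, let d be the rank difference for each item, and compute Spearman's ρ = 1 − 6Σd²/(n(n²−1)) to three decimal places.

Ranks of variable 1: 4, 2, 3, 5, 1
Ranks of variable 2: 5, 4, 3, 1, 2
d = r₁ − r₂: -1, -2, 0, 4, -1
d²: 1, 4, 0, 16, 1; Σd² = 22
ρ = 1 − 6·22/(5·24) = 1 − 132/120 = -0.100

-0.100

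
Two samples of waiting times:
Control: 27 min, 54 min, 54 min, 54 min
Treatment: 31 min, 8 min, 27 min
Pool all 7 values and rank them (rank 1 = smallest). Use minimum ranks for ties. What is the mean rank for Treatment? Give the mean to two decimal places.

2.33

Sorted (ascending): 8, 27, 27, 31, 54, 54, 54
The 2 values of 27 occupy positions 2–3 → each gets rank 2.
The 3 values of 54 occupy positions 5–7 → each gets rank 5.
Treatment values → pooled ranks: 31→4, 8→1, 27→2
Mean rank = (4 + 1 + 2) / 3 = 2.33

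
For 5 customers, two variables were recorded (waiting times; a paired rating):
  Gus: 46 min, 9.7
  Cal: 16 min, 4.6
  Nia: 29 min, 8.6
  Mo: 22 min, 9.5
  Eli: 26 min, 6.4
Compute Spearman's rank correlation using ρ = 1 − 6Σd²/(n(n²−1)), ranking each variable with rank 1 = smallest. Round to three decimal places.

Ranks of variable 1: 5, 1, 4, 2, 3
Ranks of variable 2: 5, 1, 3, 4, 2
d = r₁ − r₂: 0, 0, 1, -2, 1
d²: 0, 0, 1, 4, 1; Σd² = 6
ρ = 1 − 6·6/(5·24) = 1 − 36/120 = 0.700

0.700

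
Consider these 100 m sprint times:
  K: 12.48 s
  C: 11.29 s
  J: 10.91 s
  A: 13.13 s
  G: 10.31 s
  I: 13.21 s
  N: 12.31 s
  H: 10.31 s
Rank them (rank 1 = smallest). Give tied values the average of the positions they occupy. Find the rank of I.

8

Sorted (ascending): 10.31, 10.31, 10.91, 11.29, 12.31, 12.48, 13.13, 13.21
The 2 values of 10.31 occupy positions 1–2 → average rank (1+2)/2 = 1.5.
I has value 13.21 s → rank 8.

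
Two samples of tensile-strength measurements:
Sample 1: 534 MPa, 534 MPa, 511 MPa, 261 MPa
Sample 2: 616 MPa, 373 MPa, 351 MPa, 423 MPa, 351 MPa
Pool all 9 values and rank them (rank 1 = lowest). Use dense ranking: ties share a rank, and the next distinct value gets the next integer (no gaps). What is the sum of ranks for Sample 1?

18

Sorted (ascending): 261, 351, 351, 373, 423, 511, 534, 534, 616
The 2 values of 351 share dense rank 2.
The 2 values of 534 share dense rank 6.
Remaining distinct values take the next consecutive integers.
Sample 1 values → pooled ranks: 534→6, 534→6, 511→5, 261→1
Rank sum = 6 + 6 + 5 + 1 = 18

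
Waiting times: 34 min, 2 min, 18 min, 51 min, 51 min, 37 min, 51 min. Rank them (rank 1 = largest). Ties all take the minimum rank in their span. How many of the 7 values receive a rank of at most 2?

3

Sorted (descending): 51, 51, 51, 37, 34, 18, 2
The 3 values of 51 occupy positions 1–3 → each gets rank 1.
Ranks ≤ 2: {1, 1, 1} → 3 values.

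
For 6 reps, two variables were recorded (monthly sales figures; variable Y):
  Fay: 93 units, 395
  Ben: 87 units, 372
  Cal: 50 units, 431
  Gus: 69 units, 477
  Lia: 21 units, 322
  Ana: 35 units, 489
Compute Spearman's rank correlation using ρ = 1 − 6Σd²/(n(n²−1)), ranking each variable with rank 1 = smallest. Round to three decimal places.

Ranks of variable 1: 6, 5, 3, 4, 1, 2
Ranks of variable 2: 3, 2, 4, 5, 1, 6
d = r₁ − r₂: 3, 3, -1, -1, 0, -4
d²: 9, 9, 1, 1, 0, 16; Σd² = 36
ρ = 1 − 6·36/(6·35) = 1 − 216/210 = -0.029

-0.029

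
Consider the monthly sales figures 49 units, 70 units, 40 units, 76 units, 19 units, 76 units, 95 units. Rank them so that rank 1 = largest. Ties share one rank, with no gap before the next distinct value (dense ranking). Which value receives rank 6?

19

Sorted (descending): 95, 76, 76, 70, 49, 40, 19
The 2 values of 76 share dense rank 2.
Remaining distinct values take the next consecutive integers.
Rank 6 → value 19.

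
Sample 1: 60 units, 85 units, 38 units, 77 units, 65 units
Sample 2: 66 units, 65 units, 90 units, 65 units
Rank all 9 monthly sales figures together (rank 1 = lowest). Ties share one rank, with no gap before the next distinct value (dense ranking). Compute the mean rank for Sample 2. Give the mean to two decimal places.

Sorted (ascending): 38, 60, 65, 65, 65, 66, 77, 85, 90
The 3 values of 65 share dense rank 3.
Remaining distinct values take the next consecutive integers.
Sample 2 values → pooled ranks: 66→4, 65→3, 90→7, 65→3
Mean rank = (4 + 3 + 7 + 3) / 4 = 4.25

4.25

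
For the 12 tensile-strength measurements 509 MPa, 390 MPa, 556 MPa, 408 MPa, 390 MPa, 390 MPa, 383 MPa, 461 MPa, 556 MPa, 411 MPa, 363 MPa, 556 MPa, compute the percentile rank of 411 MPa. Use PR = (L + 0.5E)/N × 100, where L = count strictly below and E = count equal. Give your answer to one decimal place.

N = 12.
Strictly below 411: 6. Equal to 411: 1.
PR = (6 + 0.5·1)/12 × 100 = 54.2

54.2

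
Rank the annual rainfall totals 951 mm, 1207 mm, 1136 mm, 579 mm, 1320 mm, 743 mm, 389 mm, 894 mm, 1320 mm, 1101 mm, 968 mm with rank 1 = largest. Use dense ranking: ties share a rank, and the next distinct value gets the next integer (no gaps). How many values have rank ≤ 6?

Sorted (descending): 1320, 1320, 1207, 1136, 1101, 968, 951, 894, 743, 579, 389
The 2 values of 1320 share dense rank 1.
Remaining distinct values take the next consecutive integers.
Ranks ≤ 6: {1, 1, 2, 3, 4, 5, 6} → 7 values.

7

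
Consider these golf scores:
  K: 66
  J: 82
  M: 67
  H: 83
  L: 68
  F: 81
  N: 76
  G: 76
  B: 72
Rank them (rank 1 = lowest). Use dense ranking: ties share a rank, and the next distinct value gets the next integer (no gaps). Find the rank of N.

5

Sorted (ascending): 66, 67, 68, 72, 76, 76, 81, 82, 83
The 2 values of 76 share dense rank 5.
Remaining distinct values take the next consecutive integers.
N has value 76 → rank 5.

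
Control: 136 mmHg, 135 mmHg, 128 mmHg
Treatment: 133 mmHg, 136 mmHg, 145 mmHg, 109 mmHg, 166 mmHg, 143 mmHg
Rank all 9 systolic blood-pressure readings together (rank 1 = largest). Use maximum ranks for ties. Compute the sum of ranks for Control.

19

Sorted (descending): 166, 145, 143, 136, 136, 135, 133, 128, 109
The 2 values of 136 occupy positions 4–5 → each gets rank 5.
Control values → pooled ranks: 136→5, 135→6, 128→8
Rank sum = 5 + 6 + 8 = 19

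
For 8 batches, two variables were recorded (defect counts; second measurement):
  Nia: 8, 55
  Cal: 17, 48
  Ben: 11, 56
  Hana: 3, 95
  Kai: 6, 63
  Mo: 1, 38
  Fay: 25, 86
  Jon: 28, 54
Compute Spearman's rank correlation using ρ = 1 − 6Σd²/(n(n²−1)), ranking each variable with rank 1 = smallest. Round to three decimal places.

-0.024

Ranks of variable 1: 4, 6, 5, 2, 3, 1, 7, 8
Ranks of variable 2: 4, 2, 5, 8, 6, 1, 7, 3
d = r₁ − r₂: 0, 4, 0, -6, -3, 0, 0, 5
d²: 0, 16, 0, 36, 9, 0, 0, 25; Σd² = 86
ρ = 1 − 6·86/(8·63) = 1 − 516/504 = -0.024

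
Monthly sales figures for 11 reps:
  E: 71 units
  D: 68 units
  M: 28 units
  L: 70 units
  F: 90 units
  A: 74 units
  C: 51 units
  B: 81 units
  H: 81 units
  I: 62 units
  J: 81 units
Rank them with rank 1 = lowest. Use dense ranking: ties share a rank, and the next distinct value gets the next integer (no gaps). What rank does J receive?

Sorted (ascending): 28, 51, 62, 68, 70, 71, 74, 81, 81, 81, 90
The 3 values of 81 share dense rank 8.
Remaining distinct values take the next consecutive integers.
J has value 81 units → rank 8.

8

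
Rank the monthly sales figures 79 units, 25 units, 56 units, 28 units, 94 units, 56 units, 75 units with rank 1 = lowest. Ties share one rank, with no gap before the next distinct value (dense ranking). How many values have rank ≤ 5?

6

Sorted (ascending): 25, 28, 56, 56, 75, 79, 94
The 2 values of 56 share dense rank 3.
Remaining distinct values take the next consecutive integers.
Ranks ≤ 5: {1, 2, 3, 3, 4, 5} → 6 values.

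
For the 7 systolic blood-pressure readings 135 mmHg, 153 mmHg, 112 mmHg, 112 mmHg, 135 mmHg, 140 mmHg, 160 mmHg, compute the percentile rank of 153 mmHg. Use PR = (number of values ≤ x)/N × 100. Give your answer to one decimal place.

N = 7.
Strictly below 153: 5. Equal to 153: 1.
PR = 6/7 × 100 = 85.7

85.7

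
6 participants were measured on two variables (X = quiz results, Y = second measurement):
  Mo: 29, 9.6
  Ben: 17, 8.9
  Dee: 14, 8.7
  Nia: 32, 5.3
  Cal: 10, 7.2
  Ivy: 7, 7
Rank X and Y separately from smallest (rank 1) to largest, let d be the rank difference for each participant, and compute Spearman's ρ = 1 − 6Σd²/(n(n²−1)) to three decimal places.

0.143

Ranks of variable 1: 5, 4, 3, 6, 2, 1
Ranks of variable 2: 6, 5, 4, 1, 3, 2
d = r₁ − r₂: -1, -1, -1, 5, -1, -1
d²: 1, 1, 1, 25, 1, 1; Σd² = 30
ρ = 1 − 6·30/(6·35) = 1 − 180/210 = 0.143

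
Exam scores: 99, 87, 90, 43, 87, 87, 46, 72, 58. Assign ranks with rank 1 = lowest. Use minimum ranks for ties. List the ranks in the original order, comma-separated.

Sorted (ascending): 43, 46, 58, 72, 87, 87, 87, 90, 99
The 3 values of 87 occupy positions 5–7 → each gets rank 5.

9, 5, 8, 1, 5, 5, 2, 4, 3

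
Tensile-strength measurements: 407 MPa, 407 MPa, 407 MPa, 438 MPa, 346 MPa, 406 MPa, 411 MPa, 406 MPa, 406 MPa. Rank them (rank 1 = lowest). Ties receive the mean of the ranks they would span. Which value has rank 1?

346

Sorted (ascending): 346, 406, 406, 406, 407, 407, 407, 411, 438
The 3 values of 406 occupy positions 2–4 → average rank 3.
The 3 values of 407 occupy positions 5–7 → average rank 6.
Rank 1 → value 346.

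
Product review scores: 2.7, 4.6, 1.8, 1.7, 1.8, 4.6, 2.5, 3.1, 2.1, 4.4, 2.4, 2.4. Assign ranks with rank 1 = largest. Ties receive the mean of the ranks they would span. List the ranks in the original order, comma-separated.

Sorted (descending): 4.6, 4.6, 4.4, 3.1, 2.7, 2.5, 2.4, 2.4, 2.1, 1.8, 1.8, 1.7
The 2 values of 4.6 occupy positions 1–2 → average rank (1+2)/2 = 1.5.
The 2 values of 2.4 occupy positions 7–8 → average rank (7+8)/2 = 7.5.
The 2 values of 1.8 occupy positions 10–11 → average rank (10+11)/2 = 10.5.

5, 1.5, 10.5, 12, 10.5, 1.5, 6, 4, 9, 3, 7.5, 7.5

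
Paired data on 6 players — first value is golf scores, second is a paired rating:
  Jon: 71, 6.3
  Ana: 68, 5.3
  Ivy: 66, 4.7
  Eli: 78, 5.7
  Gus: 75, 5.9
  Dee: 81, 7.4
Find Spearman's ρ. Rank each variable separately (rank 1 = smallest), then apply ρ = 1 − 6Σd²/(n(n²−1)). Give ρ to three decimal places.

0.771

Ranks of variable 1: 3, 2, 1, 5, 4, 6
Ranks of variable 2: 5, 2, 1, 3, 4, 6
d = r₁ − r₂: -2, 0, 0, 2, 0, 0
d²: 4, 0, 0, 4, 0, 0; Σd² = 8
ρ = 1 − 6·8/(6·35) = 1 − 48/210 = 0.771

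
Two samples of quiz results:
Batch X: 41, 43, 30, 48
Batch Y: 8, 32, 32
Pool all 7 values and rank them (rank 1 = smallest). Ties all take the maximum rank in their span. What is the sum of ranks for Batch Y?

Sorted (ascending): 8, 30, 32, 32, 41, 43, 48
The 2 values of 32 occupy positions 3–4 → each gets rank 4.
Batch Y values → pooled ranks: 8→1, 32→4, 32→4
Rank sum = 1 + 4 + 4 = 9

9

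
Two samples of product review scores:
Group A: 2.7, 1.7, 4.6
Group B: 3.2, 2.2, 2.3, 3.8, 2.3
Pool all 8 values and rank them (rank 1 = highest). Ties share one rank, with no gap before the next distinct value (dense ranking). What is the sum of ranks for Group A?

12

Sorted (descending): 4.6, 3.8, 3.2, 2.7, 2.3, 2.3, 2.2, 1.7
The 2 values of 2.3 share dense rank 5.
Remaining distinct values take the next consecutive integers.
Group A values → pooled ranks: 2.7→4, 1.7→7, 4.6→1
Rank sum = 4 + 7 + 1 = 12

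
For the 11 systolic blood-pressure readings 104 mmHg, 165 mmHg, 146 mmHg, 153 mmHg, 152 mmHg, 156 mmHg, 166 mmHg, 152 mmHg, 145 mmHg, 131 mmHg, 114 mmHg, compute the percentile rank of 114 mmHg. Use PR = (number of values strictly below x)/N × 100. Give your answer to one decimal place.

9.1

N = 11.
Strictly below 114: 1. Equal to 114: 1.
PR = 1/11 × 100 = 9.1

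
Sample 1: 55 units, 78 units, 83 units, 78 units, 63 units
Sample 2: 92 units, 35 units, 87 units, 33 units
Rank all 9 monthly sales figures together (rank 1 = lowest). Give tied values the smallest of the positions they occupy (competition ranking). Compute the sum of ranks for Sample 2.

20

Sorted (ascending): 33, 35, 55, 63, 78, 78, 83, 87, 92
The 2 values of 78 occupy positions 5–6 → each gets rank 5.
Sample 2 values → pooled ranks: 92→9, 35→2, 87→8, 33→1
Rank sum = 9 + 2 + 8 + 1 = 20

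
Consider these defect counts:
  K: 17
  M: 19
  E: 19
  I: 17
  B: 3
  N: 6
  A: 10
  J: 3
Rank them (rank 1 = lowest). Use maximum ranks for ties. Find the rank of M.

Sorted (ascending): 3, 3, 6, 10, 17, 17, 19, 19
The 2 values of 3 occupy positions 1–2 → each gets rank 2.
The 2 values of 17 occupy positions 5–6 → each gets rank 6.
The 2 values of 19 occupy positions 7–8 → each gets rank 8.
M has value 19 → rank 8.

8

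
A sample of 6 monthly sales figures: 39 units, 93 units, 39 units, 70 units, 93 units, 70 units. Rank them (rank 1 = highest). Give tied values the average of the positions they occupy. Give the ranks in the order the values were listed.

5.5, 1.5, 5.5, 3.5, 1.5, 3.5

Sorted (descending): 93, 93, 70, 70, 39, 39
The 2 values of 93 occupy positions 1–2 → average rank (1+2)/2 = 1.5.
The 2 values of 70 occupy positions 3–4 → average rank (3+4)/2 = 3.5.
The 2 values of 39 occupy positions 5–6 → average rank (5+6)/2 = 5.5.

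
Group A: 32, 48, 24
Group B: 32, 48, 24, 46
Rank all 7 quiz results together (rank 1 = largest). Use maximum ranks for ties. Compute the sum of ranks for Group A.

Sorted (descending): 48, 48, 46, 32, 32, 24, 24
The 2 values of 48 occupy positions 1–2 → each gets rank 2.
The 2 values of 32 occupy positions 4–5 → each gets rank 5.
The 2 values of 24 occupy positions 6–7 → each gets rank 7.
Group A values → pooled ranks: 32→5, 48→2, 24→7
Rank sum = 5 + 2 + 7 = 14

14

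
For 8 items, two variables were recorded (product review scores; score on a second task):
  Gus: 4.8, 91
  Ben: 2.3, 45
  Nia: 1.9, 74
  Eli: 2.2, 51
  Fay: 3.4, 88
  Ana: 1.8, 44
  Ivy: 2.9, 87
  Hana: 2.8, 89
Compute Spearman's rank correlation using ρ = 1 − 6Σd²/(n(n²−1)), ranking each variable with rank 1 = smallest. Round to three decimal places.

Ranks of variable 1: 8, 4, 2, 3, 7, 1, 6, 5
Ranks of variable 2: 8, 2, 4, 3, 6, 1, 5, 7
d = r₁ − r₂: 0, 2, -2, 0, 1, 0, 1, -2
d²: 0, 4, 4, 0, 1, 0, 1, 4; Σd² = 14
ρ = 1 − 6·14/(8·63) = 1 − 84/504 = 0.833

0.833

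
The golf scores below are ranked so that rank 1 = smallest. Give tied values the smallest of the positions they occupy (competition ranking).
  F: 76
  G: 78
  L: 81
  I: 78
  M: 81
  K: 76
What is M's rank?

5

Sorted (ascending): 76, 76, 78, 78, 81, 81
The 2 values of 76 occupy positions 1–2 → each gets rank 1.
The 2 values of 78 occupy positions 3–4 → each gets rank 3.
The 2 values of 81 occupy positions 5–6 → each gets rank 5.
M has value 81 → rank 5.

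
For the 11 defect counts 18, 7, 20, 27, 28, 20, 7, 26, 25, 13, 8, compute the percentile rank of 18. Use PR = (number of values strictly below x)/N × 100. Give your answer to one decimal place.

N = 11.
Strictly below 18: 4. Equal to 18: 1.
PR = 4/11 × 100 = 36.4

36.4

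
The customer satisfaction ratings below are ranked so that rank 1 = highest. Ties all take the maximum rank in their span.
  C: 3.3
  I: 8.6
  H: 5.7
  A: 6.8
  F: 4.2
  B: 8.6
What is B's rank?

2

Sorted (descending): 8.6, 8.6, 6.8, 5.7, 4.2, 3.3
The 2 values of 8.6 occupy positions 1–2 → each gets rank 2.
B has value 8.6 → rank 2.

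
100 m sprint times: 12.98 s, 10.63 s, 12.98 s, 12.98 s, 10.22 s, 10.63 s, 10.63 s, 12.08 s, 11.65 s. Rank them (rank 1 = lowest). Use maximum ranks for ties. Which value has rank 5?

Sorted (ascending): 10.22, 10.63, 10.63, 10.63, 11.65, 12.08, 12.98, 12.98, 12.98
The 3 values of 10.63 occupy positions 2–4 → each gets rank 4.
The 3 values of 12.98 occupy positions 7–9 → each gets rank 9.
Rank 5 → value 11.65.

11.65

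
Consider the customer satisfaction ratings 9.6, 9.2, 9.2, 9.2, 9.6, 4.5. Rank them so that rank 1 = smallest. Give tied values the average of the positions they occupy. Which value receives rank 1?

Sorted (ascending): 4.5, 9.2, 9.2, 9.2, 9.6, 9.6
The 3 values of 9.2 occupy positions 2–4 → average rank 3.
The 2 values of 9.6 occupy positions 5–6 → average rank (5+6)/2 = 5.5.
Rank 1 → value 4.5.

4.5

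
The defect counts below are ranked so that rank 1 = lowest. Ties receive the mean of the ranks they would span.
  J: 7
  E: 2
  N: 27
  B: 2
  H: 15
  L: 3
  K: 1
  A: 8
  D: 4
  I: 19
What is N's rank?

Sorted (ascending): 1, 2, 2, 3, 4, 7, 8, 15, 19, 27
The 2 values of 2 occupy positions 2–3 → average rank (2+3)/2 = 2.5.
N has value 27 → rank 10.

10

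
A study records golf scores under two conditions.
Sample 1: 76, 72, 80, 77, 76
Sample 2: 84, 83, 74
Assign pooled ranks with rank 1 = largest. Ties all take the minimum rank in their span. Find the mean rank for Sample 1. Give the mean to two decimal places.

Sorted (descending): 84, 83, 80, 77, 76, 76, 74, 72
The 2 values of 76 occupy positions 5–6 → each gets rank 5.
Sample 1 values → pooled ranks: 76→5, 72→8, 80→3, 77→4, 76→5
Mean rank = (5 + 8 + 3 + 4 + 5) / 5 = 5.00

5.00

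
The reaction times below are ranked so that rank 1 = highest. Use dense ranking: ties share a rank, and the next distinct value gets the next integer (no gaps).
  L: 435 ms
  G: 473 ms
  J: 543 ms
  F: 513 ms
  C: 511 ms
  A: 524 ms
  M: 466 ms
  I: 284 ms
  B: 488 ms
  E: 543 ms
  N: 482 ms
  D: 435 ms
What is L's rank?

9

Sorted (descending): 543, 543, 524, 513, 511, 488, 482, 473, 466, 435, 435, 284
The 2 values of 543 share dense rank 1.
The 2 values of 435 share dense rank 9.
Remaining distinct values take the next consecutive integers.
L has value 435 ms → rank 9.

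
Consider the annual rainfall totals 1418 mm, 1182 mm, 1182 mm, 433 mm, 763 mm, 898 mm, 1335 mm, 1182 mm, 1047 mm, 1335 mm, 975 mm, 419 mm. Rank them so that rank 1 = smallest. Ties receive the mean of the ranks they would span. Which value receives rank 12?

Sorted (ascending): 419, 433, 763, 898, 975, 1047, 1182, 1182, 1182, 1335, 1335, 1418
The 3 values of 1182 occupy positions 7–9 → average rank 8.
The 2 values of 1335 occupy positions 10–11 → average rank (10+11)/2 = 10.5.
Rank 12 → value 1418.

1418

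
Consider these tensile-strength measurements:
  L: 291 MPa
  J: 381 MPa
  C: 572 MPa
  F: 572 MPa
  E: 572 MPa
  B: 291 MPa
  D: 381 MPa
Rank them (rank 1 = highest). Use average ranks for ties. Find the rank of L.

6.5

Sorted (descending): 572, 572, 572, 381, 381, 291, 291
The 3 values of 572 occupy positions 1–3 → average rank 2.
The 2 values of 381 occupy positions 4–5 → average rank (4+5)/2 = 4.5.
The 2 values of 291 occupy positions 6–7 → average rank (6+7)/2 = 6.5.
L has value 291 MPa → rank 6.5.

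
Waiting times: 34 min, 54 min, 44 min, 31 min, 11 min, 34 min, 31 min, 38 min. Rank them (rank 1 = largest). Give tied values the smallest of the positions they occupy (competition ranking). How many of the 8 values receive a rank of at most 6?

Sorted (descending): 54, 44, 38, 34, 34, 31, 31, 11
The 2 values of 34 occupy positions 4–5 → each gets rank 4.
The 2 values of 31 occupy positions 6–7 → each gets rank 6.
Ranks ≤ 6: {1, 2, 3, 4, 4, 6, 6} → 7 values.

7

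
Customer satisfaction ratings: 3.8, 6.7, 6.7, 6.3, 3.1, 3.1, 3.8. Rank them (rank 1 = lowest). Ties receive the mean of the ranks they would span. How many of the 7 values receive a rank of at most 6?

Sorted (ascending): 3.1, 3.1, 3.8, 3.8, 6.3, 6.7, 6.7
The 2 values of 3.1 occupy positions 1–2 → average rank (1+2)/2 = 1.5.
The 2 values of 3.8 occupy positions 3–4 → average rank (3+4)/2 = 3.5.
The 2 values of 6.7 occupy positions 6–7 → average rank (6+7)/2 = 6.5.
Ranks ≤ 6: {1.5, 1.5, 3.5, 3.5, 5} → 5 values.

5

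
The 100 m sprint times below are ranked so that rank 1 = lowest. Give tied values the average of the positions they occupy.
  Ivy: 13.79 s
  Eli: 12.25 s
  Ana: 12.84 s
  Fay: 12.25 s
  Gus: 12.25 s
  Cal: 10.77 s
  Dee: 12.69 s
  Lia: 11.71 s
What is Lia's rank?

Sorted (ascending): 10.77, 11.71, 12.25, 12.25, 12.25, 12.69, 12.84, 13.79
The 3 values of 12.25 occupy positions 3–5 → average rank 4.
Lia has value 11.71 s → rank 2.

2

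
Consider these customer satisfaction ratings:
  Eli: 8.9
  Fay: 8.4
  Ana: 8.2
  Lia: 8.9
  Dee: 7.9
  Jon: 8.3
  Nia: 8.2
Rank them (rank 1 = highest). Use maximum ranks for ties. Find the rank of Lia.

2

Sorted (descending): 8.9, 8.9, 8.4, 8.3, 8.2, 8.2, 7.9
The 2 values of 8.9 occupy positions 1–2 → each gets rank 2.
The 2 values of 8.2 occupy positions 5–6 → each gets rank 6.
Lia has value 8.9 → rank 2.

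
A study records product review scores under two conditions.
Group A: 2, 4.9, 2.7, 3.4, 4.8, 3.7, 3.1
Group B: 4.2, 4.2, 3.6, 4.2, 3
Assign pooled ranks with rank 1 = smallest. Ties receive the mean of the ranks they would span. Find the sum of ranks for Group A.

Sorted (ascending): 2, 2.7, 3, 3.1, 3.4, 3.6, 3.7, 4.2, 4.2, 4.2, 4.8, 4.9
The 3 values of 4.2 occupy positions 8–10 → average rank 9.
Group A values → pooled ranks: 2→1, 4.9→12, 2.7→2, 3.4→5, 4.8→11, 3.7→7, 3.1→4
Rank sum = 1 + 12 + 2 + 5 + 11 + 7 + 4 = 42

42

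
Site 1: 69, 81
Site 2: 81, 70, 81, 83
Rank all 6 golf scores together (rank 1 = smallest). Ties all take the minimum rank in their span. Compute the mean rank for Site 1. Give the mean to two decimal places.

Sorted (ascending): 69, 70, 81, 81, 81, 83
The 3 values of 81 occupy positions 3–5 → each gets rank 3.
Site 1 values → pooled ranks: 69→1, 81→3
Mean rank = (1 + 3) / 2 = 2.00

2.00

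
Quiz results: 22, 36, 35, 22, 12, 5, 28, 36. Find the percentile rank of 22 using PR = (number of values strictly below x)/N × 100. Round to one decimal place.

25.0

N = 8.
Strictly below 22: 2. Equal to 22: 2.
PR = 2/8 × 100 = 25.0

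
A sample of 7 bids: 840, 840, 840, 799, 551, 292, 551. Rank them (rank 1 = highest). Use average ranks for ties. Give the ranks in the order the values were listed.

2, 2, 2, 4, 5.5, 7, 5.5

Sorted (descending): 840, 840, 840, 799, 551, 551, 292
The 3 values of 840 occupy positions 1–3 → average rank 2.
The 2 values of 551 occupy positions 5–6 → average rank (5+6)/2 = 5.5.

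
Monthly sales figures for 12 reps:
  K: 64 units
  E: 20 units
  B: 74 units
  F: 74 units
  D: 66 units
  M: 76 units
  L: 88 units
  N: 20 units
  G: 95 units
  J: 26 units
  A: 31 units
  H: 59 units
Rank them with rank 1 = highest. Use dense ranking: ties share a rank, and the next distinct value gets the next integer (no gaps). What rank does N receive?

10

Sorted (descending): 95, 88, 76, 74, 74, 66, 64, 59, 31, 26, 20, 20
The 2 values of 74 share dense rank 4.
The 2 values of 20 share dense rank 10.
Remaining distinct values take the next consecutive integers.
N has value 20 units → rank 10.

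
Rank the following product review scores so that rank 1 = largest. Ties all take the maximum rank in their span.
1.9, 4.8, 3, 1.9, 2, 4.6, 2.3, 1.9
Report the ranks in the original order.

8, 1, 3, 8, 5, 2, 4, 8

Sorted (descending): 4.8, 4.6, 3, 2.3, 2, 1.9, 1.9, 1.9
The 3 values of 1.9 occupy positions 6–8 → each gets rank 8.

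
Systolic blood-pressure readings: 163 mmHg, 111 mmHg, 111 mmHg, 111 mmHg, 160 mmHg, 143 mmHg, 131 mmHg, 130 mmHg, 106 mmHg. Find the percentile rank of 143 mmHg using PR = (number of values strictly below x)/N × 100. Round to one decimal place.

66.7

N = 9.
Strictly below 143: 6. Equal to 143: 1.
PR = 6/9 × 100 = 66.7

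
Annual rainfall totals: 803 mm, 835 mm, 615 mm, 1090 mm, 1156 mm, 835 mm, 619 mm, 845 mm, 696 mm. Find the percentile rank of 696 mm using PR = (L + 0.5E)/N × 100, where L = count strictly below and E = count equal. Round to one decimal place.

N = 9.
Strictly below 696: 2. Equal to 696: 1.
PR = (2 + 0.5·1)/9 × 100 = 27.8

27.8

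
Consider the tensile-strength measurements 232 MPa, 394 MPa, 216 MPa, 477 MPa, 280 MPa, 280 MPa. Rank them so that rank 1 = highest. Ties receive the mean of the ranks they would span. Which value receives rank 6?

216

Sorted (descending): 477, 394, 280, 280, 232, 216
The 2 values of 280 occupy positions 3–4 → average rank (3+4)/2 = 3.5.
Rank 6 → value 216.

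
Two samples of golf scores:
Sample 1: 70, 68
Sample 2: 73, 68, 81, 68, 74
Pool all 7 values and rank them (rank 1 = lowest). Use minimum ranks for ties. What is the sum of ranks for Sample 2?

20

Sorted (ascending): 68, 68, 68, 70, 73, 74, 81
The 3 values of 68 occupy positions 1–3 → each gets rank 1.
Sample 2 values → pooled ranks: 73→5, 68→1, 81→7, 68→1, 74→6
Rank sum = 5 + 1 + 7 + 1 + 6 = 20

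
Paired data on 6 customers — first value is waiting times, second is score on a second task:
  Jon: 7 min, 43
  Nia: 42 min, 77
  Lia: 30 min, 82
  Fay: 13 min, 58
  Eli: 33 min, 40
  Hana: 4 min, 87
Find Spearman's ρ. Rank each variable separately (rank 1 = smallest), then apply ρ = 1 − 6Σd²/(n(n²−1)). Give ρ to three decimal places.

-0.314

Ranks of variable 1: 2, 6, 4, 3, 5, 1
Ranks of variable 2: 2, 4, 5, 3, 1, 6
d = r₁ − r₂: 0, 2, -1, 0, 4, -5
d²: 0, 4, 1, 0, 16, 25; Σd² = 46
ρ = 1 − 6·46/(6·35) = 1 − 276/210 = -0.314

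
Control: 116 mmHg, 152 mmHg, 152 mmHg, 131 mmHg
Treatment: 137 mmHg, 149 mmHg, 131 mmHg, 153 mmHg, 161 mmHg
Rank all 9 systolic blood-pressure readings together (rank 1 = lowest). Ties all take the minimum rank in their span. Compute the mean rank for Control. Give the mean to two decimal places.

Sorted (ascending): 116, 131, 131, 137, 149, 152, 152, 153, 161
The 2 values of 131 occupy positions 2–3 → each gets rank 2.
The 2 values of 152 occupy positions 6–7 → each gets rank 6.
Control values → pooled ranks: 116→1, 152→6, 152→6, 131→2
Mean rank = (1 + 6 + 6 + 2) / 4 = 3.75

3.75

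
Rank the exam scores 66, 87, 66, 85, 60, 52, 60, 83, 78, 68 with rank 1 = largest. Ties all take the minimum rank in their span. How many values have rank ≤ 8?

9

Sorted (descending): 87, 85, 83, 78, 68, 66, 66, 60, 60, 52
The 2 values of 66 occupy positions 6–7 → each gets rank 6.
The 2 values of 60 occupy positions 8–9 → each gets rank 8.
Ranks ≤ 8: {1, 2, 3, 4, 5, 6, 6, 8, 8} → 9 values.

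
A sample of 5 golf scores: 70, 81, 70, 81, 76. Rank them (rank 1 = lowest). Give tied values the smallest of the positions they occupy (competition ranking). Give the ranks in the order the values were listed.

1, 4, 1, 4, 3

Sorted (ascending): 70, 70, 76, 81, 81
The 2 values of 70 occupy positions 1–2 → each gets rank 1.
The 2 values of 81 occupy positions 4–5 → each gets rank 4.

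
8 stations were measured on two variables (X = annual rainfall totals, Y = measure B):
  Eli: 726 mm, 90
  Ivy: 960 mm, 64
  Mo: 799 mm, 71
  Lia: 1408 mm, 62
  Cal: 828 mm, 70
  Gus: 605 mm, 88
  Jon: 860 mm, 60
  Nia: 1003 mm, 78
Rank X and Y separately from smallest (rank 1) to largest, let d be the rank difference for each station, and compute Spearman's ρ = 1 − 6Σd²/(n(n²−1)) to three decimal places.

Ranks of variable 1: 2, 6, 3, 8, 4, 1, 5, 7
Ranks of variable 2: 8, 3, 5, 2, 4, 7, 1, 6
d = r₁ − r₂: -6, 3, -2, 6, 0, -6, 4, 1
d²: 36, 9, 4, 36, 0, 36, 16, 1; Σd² = 138
ρ = 1 − 6·138/(8·63) = 1 − 828/504 = -0.643

-0.643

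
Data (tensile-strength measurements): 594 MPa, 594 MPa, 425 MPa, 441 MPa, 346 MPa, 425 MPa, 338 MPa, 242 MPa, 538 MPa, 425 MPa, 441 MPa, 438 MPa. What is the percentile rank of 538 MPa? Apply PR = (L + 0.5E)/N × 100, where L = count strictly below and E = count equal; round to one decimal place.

79.2

N = 12.
Strictly below 538: 9. Equal to 538: 1.
PR = (9 + 0.5·1)/12 × 100 = 79.2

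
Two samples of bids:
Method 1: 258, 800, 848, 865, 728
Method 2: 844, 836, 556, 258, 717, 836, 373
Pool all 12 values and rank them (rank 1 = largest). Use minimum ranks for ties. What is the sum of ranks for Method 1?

27

Sorted (descending): 865, 848, 844, 836, 836, 800, 728, 717, 556, 373, 258, 258
The 2 values of 836 occupy positions 4–5 → each gets rank 4.
The 2 values of 258 occupy positions 11–12 → each gets rank 11.
Method 1 values → pooled ranks: 258→11, 800→6, 848→2, 865→1, 728→7
Rank sum = 11 + 6 + 2 + 1 + 7 = 27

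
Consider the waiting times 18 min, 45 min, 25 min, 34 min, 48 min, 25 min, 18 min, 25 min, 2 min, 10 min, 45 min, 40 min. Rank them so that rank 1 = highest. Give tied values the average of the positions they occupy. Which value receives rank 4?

Sorted (descending): 48, 45, 45, 40, 34, 25, 25, 25, 18, 18, 10, 2
The 2 values of 45 occupy positions 2–3 → average rank (2+3)/2 = 2.5.
The 3 values of 25 occupy positions 6–8 → average rank 7.
The 2 values of 18 occupy positions 9–10 → average rank (9+10)/2 = 9.5.
Rank 4 → value 40.

40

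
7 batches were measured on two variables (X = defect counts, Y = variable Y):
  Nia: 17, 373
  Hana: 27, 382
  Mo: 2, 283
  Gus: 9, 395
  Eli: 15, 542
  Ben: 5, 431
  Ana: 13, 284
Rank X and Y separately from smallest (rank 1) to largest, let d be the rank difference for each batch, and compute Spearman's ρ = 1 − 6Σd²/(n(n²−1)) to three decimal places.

Ranks of variable 1: 6, 7, 1, 3, 5, 2, 4
Ranks of variable 2: 3, 4, 1, 5, 7, 6, 2
d = r₁ − r₂: 3, 3, 0, -2, -2, -4, 2
d²: 9, 9, 0, 4, 4, 16, 4; Σd² = 46
ρ = 1 − 6·46/(7·48) = 1 − 276/336 = 0.179

0.179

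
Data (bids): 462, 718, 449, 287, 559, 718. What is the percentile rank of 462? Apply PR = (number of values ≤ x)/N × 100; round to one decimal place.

50.0

N = 6.
Strictly below 462: 2. Equal to 462: 1.
PR = 3/6 × 100 = 50.0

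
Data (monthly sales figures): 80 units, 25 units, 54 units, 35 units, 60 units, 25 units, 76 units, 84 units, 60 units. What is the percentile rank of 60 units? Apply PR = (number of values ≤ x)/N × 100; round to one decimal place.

N = 9.
Strictly below 60: 4. Equal to 60: 2.
PR = 6/9 × 100 = 66.7

66.7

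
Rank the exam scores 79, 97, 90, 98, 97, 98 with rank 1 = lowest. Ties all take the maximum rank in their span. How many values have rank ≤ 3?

2

Sorted (ascending): 79, 90, 97, 97, 98, 98
The 2 values of 97 occupy positions 3–4 → each gets rank 4.
The 2 values of 98 occupy positions 5–6 → each gets rank 6.
Ranks ≤ 3: {1, 2} → 2 values.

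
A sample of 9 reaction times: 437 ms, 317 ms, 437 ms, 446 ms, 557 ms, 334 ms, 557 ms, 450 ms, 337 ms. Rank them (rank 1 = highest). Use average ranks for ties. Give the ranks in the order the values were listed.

5.5, 9, 5.5, 4, 1.5, 8, 1.5, 3, 7

Sorted (descending): 557, 557, 450, 446, 437, 437, 337, 334, 317
The 2 values of 557 occupy positions 1–2 → average rank (1+2)/2 = 1.5.
The 2 values of 437 occupy positions 5–6 → average rank (5+6)/2 = 5.5.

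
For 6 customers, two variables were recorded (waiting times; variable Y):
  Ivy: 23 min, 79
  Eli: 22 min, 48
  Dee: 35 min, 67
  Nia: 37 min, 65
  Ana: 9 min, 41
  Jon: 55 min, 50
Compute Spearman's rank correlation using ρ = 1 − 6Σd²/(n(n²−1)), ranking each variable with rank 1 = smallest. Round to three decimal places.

Ranks of variable 1: 3, 2, 4, 5, 1, 6
Ranks of variable 2: 6, 2, 5, 4, 1, 3
d = r₁ − r₂: -3, 0, -1, 1, 0, 3
d²: 9, 0, 1, 1, 0, 9; Σd² = 20
ρ = 1 − 6·20/(6·35) = 1 − 120/210 = 0.429

0.429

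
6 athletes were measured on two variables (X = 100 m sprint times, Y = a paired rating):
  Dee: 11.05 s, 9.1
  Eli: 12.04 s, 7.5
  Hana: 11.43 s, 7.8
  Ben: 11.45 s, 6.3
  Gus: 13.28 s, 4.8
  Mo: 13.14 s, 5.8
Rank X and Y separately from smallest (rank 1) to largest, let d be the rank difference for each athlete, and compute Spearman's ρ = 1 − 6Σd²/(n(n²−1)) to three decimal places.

-0.943

Ranks of variable 1: 1, 4, 2, 3, 6, 5
Ranks of variable 2: 6, 4, 5, 3, 1, 2
d = r₁ − r₂: -5, 0, -3, 0, 5, 3
d²: 25, 0, 9, 0, 25, 9; Σd² = 68
ρ = 1 − 6·68/(6·35) = 1 − 408/210 = -0.943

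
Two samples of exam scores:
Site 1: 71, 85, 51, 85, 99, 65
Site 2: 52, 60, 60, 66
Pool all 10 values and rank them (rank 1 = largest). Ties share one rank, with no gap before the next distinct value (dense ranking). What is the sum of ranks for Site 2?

23

Sorted (descending): 99, 85, 85, 71, 66, 65, 60, 60, 52, 51
The 2 values of 85 share dense rank 2.
The 2 values of 60 share dense rank 6.
Remaining distinct values take the next consecutive integers.
Site 2 values → pooled ranks: 52→7, 60→6, 60→6, 66→4
Rank sum = 7 + 6 + 6 + 4 = 23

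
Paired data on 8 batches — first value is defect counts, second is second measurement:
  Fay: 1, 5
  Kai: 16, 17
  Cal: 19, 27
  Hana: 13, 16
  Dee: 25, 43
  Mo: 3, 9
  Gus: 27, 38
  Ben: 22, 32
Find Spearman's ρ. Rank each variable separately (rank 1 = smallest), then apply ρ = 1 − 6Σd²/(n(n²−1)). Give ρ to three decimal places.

Ranks of variable 1: 1, 4, 5, 3, 7, 2, 8, 6
Ranks of variable 2: 1, 4, 5, 3, 8, 2, 7, 6
d = r₁ − r₂: 0, 0, 0, 0, -1, 0, 1, 0
d²: 0, 0, 0, 0, 1, 0, 1, 0; Σd² = 2
ρ = 1 − 6·2/(8·63) = 1 − 12/504 = 0.976

0.976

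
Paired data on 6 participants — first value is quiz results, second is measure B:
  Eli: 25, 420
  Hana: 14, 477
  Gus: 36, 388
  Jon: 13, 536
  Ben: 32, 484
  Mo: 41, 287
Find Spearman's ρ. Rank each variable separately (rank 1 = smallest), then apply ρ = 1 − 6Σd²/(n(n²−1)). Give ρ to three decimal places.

-0.829

Ranks of variable 1: 3, 2, 5, 1, 4, 6
Ranks of variable 2: 3, 4, 2, 6, 5, 1
d = r₁ − r₂: 0, -2, 3, -5, -1, 5
d²: 0, 4, 9, 25, 1, 25; Σd² = 64
ρ = 1 − 6·64/(6·35) = 1 − 384/210 = -0.829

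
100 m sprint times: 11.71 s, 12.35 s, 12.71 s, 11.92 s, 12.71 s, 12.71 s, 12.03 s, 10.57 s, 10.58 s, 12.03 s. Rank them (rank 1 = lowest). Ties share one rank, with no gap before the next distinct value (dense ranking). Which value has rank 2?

10.58

Sorted (ascending): 10.57, 10.58, 11.71, 11.92, 12.03, 12.03, 12.35, 12.71, 12.71, 12.71
The 2 values of 12.03 share dense rank 5.
The 3 values of 12.71 share dense rank 7.
Remaining distinct values take the next consecutive integers.
Rank 2 → value 10.58.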